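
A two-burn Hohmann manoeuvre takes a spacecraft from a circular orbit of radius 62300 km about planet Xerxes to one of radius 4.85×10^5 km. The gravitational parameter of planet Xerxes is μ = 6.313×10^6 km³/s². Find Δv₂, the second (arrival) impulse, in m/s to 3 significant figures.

Δv₂ = 1890 m/s

The Hohmann ellipse has a_t = (r₁ + r₂)/2 = 2.7365×10^5 km.
On the circular orbit at r = 4.850×10^5 km, v_c = √(μ/r) = 3.6078 km/s.
Vis-viva on the transfer ellipse at r = 4.850×10^5 km gives v_t = √[μ(2/r − 1/a_t)] = 1.7214 km/s.
Δv₂ = |v_t − v_c| = |1.7214 − 3.6078| = 1.886 km/s.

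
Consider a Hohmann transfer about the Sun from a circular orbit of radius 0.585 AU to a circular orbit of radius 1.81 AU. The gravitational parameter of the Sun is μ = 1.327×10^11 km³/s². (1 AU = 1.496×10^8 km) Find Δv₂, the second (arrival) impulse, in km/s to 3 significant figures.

Δv₂ = 6.66 km/s

In km: r₁ = 0.585 × 1.496×10^8 = 8.7516×10^7 km; r₂ = 1.81 × 1.496×10^8 = 2.70776×10^8 km.
The Hohmann ellipse has a_t = (r₁ + r₂)/2 = 1.79146×10^8 km.
On the circular orbit at r = 2.70776×10^8 km, v_c = √(μ/r) = 22.138 km/s.
Transfer-orbit speed at the same r (vis-viva, a = a_t): v_t = √[μ(2/r − 1/a_t)] = 15.473 km/s.
Δv₂ = |v_t − v_c| = |15.473 − 22.138| = 6.665 km/s.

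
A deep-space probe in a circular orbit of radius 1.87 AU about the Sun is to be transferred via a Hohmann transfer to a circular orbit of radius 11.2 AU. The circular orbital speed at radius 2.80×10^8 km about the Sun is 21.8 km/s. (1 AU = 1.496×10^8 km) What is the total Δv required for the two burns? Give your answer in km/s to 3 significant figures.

From the circular-orbit relation v² = μ/r at r = 2.80×10^8 km: μ = v²r = (21.8)² × 2.80×10^8 = 1.33067×10^11 km³/s².
In km: r₁ = 1.87 × 1.496×10^8 = 2.79752×10^8 km; r₂ = 11.2 × 1.496×10^8 = 1.67552×10^9 km.
The Hohmann ellipse has a_t = (r₁ + r₂)/2 = 9.77636×10^8 km.
At r₁ the circular-orbit speed is v₁ = √(μ/r₁) = 21.810 km/s.
On the transfer ellipse at r₁, vis-viva equation gives v_p = √[μ(2/r₁ − 1/a_t)] = 28.552 km/s.
First burn Δv₁ = |v_p − v₁| = 6.742 km/s.
At r₂, v₂ = √(μ/r₂) = 8.912 km/s.
Transfer-orbit speed at r₂: v_a = √[μ(2/r₂ − 1/a_t)] = 4.767 km/s.
Second burn Δv₂ = |v₂ − v_a| = 4.145 km/s.
Total Δv = Δv₁ + Δv₂ = 10.89 km/s.

Δv = 10.9 km/s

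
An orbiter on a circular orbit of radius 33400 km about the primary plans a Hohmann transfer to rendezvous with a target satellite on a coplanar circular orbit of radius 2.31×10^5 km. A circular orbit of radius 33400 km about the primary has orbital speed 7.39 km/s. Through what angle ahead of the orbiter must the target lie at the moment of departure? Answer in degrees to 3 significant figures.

From the circular-orbit relation v² = μ/r at r = 33400 km: μ = v²r = (7.39)² × 33400 = 1.82404×10^6 km³/s².
Semi-major axis of the transfer orbit: a_t = (33400 + 2.310×10^5)/2 = 1.322×10^5 km.
Transfer time t = π√(a_t³/μ) = 1.11810×10^5 s.
Target angular speed ω₂ = √(μ/r₂³) = 1.21647×10^-5 rad/s.
Angle swept by the target during transfer: ω₂·t = 1.3601 rad = 77.93°.
Arrival is 180° from departure on the ellipse, so φ = 180° − 77.93° = 102°.

φ = 102°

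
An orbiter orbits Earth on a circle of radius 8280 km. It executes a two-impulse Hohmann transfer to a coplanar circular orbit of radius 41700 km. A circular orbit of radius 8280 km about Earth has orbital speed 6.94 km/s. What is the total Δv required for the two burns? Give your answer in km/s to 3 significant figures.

Δv = 3.34 km/s

From the circular-orbit relation v² = μ/r at r = 8280 km: μ = v²r = (6.94)² × 8280 = 3.98795×10^5 km³/s².
Transfer-ellipse semi-major axis a_t = (r₁ + r₂)/2 = (8280 + 41700)/2 = 24990 km.
Circular speed at r₁: v₁ = √(μ/r₁) = √(3.98795×10^5/8280) = 6.940 km/s.
Transfer-orbit speed at r₁ (vis-viva): v_p = √[μ(2/r₁ − 1/a_t)] = 8.965 km/s.
First burn Δv₁ = |v_p − v₁| = 2.025 km/s.
Circular speed at r₂: v₂ = √(μ/r₂) = 3.092 km/s.
Transfer-orbit speed at r₂: v_a = √[μ(2/r₂ − 1/a_t)] = 1.780 km/s.
Second burn Δv₂ = |v₂ − v_a| = 1.312 km/s.
Total Δv = Δv₁ + Δv₂ = 3.337 km/s.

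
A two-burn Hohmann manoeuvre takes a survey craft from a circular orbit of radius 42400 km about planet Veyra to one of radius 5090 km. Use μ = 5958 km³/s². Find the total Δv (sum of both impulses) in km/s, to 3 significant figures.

Semi-major axis of the transfer orbit: a_t = (42400 + 5090)/2 = 23745 km.
At r₁ the circular-orbit speed is v₁ = √(μ/r₁) = 0.3749 km/s.
Transfer-orbit speed at r₁ (vis-viva): v_a = √[μ(2/r₁ − 1/a_t)] = 0.1736 km/s.
First burn Δv₁ = |v_a − v₁| = 0.2013 km/s.
At r₂, v₂ = √(μ/r₂) = 1.0819 km/s.
Transfer-orbit speed at r₂: v_p = √[μ(2/r₂ − 1/a_t)] = 1.4457 km/s.
Second burn Δv₂ = |v₂ − v_p| = 0.3638 km/s.
Δv = Δv₁ + Δv₂ = 0.2013 + 0.3638 = 0.5651 km/s.

Δv = 0.565 km/s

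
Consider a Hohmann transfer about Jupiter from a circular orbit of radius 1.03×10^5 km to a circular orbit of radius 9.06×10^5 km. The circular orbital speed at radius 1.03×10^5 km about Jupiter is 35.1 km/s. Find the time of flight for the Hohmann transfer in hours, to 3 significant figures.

t = 27.8 hours

From the circular-orbit relation v² = μ/r at r = 1.03×10^5 km: μ = v²r = (35.1)² × 1.03×10^5 = 1.26897×10^8 km³/s².
The Hohmann ellipse has a_t = (r₁ + r₂)/2 = 5.045×10^5 km.
Transfer time t = π√(a_t³/μ) = π√((5.045×10^5)³ / 1.26897×10^8) = 99930 s.
Converting: 99930 s ÷ 3600 s/hour = 27.8 hours.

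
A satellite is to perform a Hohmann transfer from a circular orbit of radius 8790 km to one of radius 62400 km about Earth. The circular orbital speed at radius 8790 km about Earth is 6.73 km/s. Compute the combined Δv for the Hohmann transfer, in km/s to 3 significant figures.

From the circular-orbit relation v² = μ/r at r = 8790 km: μ = v²r = (6.73)² × 8790 = 3.98125×10^5 km³/s².
The Hohmann ellipse has a_t = (r₁ + r₂)/2 = 35595 km.
Circular speed at r₁: v₁ = √(μ/r₁) = √(3.98125×10^5/8790) = 6.7300 km/s.
Transfer-orbit speed at r₁ (vis-viva): v_p = √[μ(2/r₁ − 1/a_t)] = 8.9107 km/s.
First burn Δv₁ = |v_p − v₁| = 2.1807 km/s.
At r₂, v₂ = √(μ/r₂) = 2.5259 km/s.
Transfer-orbit speed at r₂: v_a = √[μ(2/r₂ − 1/a_t)] = 1.2552 km/s.
Second burn Δv₂ = |v₂ − v_a| = 1.2707 km/s.
Total Δv = Δv₁ + Δv₂ = 3.451 km/s.

Δv = 3.45 km/s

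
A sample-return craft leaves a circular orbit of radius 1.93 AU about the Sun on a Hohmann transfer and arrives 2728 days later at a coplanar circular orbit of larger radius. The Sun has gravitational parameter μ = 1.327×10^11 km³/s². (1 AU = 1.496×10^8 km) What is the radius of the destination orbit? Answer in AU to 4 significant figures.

r₂ = 10.20 AU

In km: r₁ = 1.93 × 1.496×10^8 = 2.88728×10^8 km.
Transfer time t = 2728 days = 2.356992×10^8 s, and t = π√(a_t³/μ).
So a_t = (μ t²/π²)^(1/3) = (1.327×10^11 × (2.356992×10^8)² / π²)^(1/3) = 9.0732×10^8 km.
Since a_t = (r₁ + r₂)/2, r₂ = 2a_t − r₁ = 2×9.0732×10^8 − 2.88728×10^8 = 1.525912×10^9 km.
In AU: r₂ = 1.525912×10^9 / 1.496×10^8 = 10.20 AU.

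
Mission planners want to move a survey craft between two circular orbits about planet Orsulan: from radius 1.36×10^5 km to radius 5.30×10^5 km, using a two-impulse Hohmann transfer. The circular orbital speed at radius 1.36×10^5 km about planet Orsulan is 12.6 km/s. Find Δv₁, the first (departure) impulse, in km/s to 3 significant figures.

Δv₁ = 3.30 km/s

From the circular-orbit relation v² = μ/r at r = 1.36×10^5 km: μ = v²r = (12.6)² × 1.36×10^5 = 2.15914×10^7 km³/s².
Semi-major axis of the transfer orbit: a_t = (1.360×10^5 + 5.300×10^5)/2 = 3.330×10^5 km.
On the circular orbit at r = 1.360×10^5 km, v_c = √(μ/r) = 12.600 km/s.
Transfer-orbit speed at the same r (vis-viva, a = a_t): v_t = √[μ(2/r − 1/a_t)] = 15.896 km/s.
Δv₁ = |v_t − v_c| = |15.896 − 12.600| = 3.296 km/s.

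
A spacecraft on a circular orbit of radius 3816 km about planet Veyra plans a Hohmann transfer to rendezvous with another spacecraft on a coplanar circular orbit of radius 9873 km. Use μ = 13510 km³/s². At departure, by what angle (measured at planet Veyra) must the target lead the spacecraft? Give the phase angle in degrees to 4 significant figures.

Transfer-ellipse semi-major axis a_t = (r₁ + r₂)/2 = (3816 + 9873)/2 = 6844.5 km.
Transfer time t = π√(a_t³/μ) = 15305 s.
Target angular speed ω₂ = √(μ/r₂³) = 1.1848×10^-4 rad/s.
Angle swept by the target during transfer: ω₂·t = 1.813 rad = 103.9°.
Arrival is 180° from departure on the ellipse, so φ = 180° − 103.9° = 76.10°.

φ = 76.10°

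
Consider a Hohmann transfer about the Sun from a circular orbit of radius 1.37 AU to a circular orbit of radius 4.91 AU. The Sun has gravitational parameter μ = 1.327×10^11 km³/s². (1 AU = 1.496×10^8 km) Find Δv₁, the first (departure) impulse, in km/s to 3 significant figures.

Δv₁ = 6.37 km/s

In km: r₁ = 1.37 × 1.496×10^8 = 2.04952×10^8 km; r₂ = 4.91 × 1.496×10^8 = 7.34536×10^8 km.
The Hohmann ellipse has a_t = (r₁ + r₂)/2 = 4.69744×10^8 km.
On the circular orbit at r = 2.04952×10^8 km, v_c = √(μ/r) = 25.445 km/s.
Transfer-orbit speed at the same r (vis-viva, a = a_t): v_t = √[μ(2/r − 1/a_t)] = 31.819 km/s.
Δv₁ = |v_t − v_c| = |31.819 − 25.445| = 6.374 km/s.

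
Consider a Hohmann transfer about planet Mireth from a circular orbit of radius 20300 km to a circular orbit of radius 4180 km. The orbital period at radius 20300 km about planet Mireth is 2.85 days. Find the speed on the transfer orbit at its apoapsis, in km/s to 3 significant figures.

v = 0.303 km/s

From Kepler's third law T² = 4π²r³/μ at r = 20300 km, T = 2.85 days = 2.85 × 86400 s = 2.4624×10^5 s: μ = 4π²r³/T² = 5446.66 km³/s².
Transfer-ellipse semi-major axis a_t = (r₁ + r₂)/2 = (20300 + 4180)/2 = 12240 km.
The apoapsis of the transfer ellipse is at r = 20300 km.
Vis-viva: v = √[μ(2/r − 1/a_t)] = √[5446.66 × (2/20300 − 1/12240)] = 0.3027 km/s.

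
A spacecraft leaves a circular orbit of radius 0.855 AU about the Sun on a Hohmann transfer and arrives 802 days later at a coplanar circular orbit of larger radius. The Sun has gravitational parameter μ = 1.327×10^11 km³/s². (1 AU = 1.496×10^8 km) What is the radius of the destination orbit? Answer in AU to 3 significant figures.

r₂ = 4.51 AU

In km: r₁ = 0.855 × 1.496×10^8 = 1.27908×10^8 km.
Transfer time t = 802 days = 6.92928×10^7 s, and t = π√(a_t³/μ).
So a_t = (μ t²/π²)^(1/3) = (1.327×10^11 × (6.92928×10^7)² / π²)^(1/3) = 4.0116×10^8 km.
Since a_t = (r₁ + r₂)/2, r₂ = 2a_t − r₁ = 2×4.0116×10^8 − 1.27908×10^8 = 6.74412×10^8 km.
In AU: r₂ = 6.74412×10^8 / 1.496×10^8 = 4.51 AU.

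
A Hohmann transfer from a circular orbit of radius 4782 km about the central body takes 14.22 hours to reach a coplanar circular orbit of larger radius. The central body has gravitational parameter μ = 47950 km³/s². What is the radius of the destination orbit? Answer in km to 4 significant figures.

Transfer time t = 14.22 hours = 51192 s, and t = π√(a_t³/μ).
So a_t = (μ t²/π²)^(1/3) = (47950 × (51192)² / π²)^(1/3) = 23351 km.
Since a_t = (r₁ + r₂)/2, r₂ = 2a_t − r₁ = 2×23351 − 4782 = 41920 km.

r₂ = 41920 km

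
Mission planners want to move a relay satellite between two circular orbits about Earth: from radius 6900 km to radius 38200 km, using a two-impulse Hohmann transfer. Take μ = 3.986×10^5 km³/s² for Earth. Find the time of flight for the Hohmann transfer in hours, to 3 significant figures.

t = 4.68 hours

Semi-major axis of the transfer orbit: a_t = (6900 + 38200)/2 = 22550 km.
By Kepler's third law the transfer-orbit period is T = 2π√(a_t³/μ), so t = T/2 = 16850 s.
Converting: 16850 s ÷ 3600 s/hour = 4.68 hours.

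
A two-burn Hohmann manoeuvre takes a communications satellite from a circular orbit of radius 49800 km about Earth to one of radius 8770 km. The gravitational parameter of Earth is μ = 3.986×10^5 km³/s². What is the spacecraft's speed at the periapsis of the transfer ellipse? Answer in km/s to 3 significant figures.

The Hohmann ellipse has a_t = (r₁ + r₂)/2 = 29285 km.
At periapsis, r = 8770 km.
Applying v² = μ(2/r − 1/a_t): v = 8.791 km/s.

v = 8.79 km/s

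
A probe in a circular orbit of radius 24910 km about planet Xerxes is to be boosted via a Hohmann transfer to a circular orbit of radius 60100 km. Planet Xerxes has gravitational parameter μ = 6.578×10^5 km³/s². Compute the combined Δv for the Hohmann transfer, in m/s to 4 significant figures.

The Hohmann ellipse has a_t = (r₁ + r₂)/2 = 42505 km.
At r₁ the circular-orbit speed is v₁ = √(μ/r₁) = 5.1388 km/s.
On the transfer ellipse at r₁, vis-viva equation gives v_p = √[μ(2/r₁ − 1/a_t)] = 6.1105 km/s.
First burn Δv₁ = |v_p − v₁| = 0.9717 km/s.
Circular speed at r₂: v₂ = √(μ/r₂) = 3.30834 km/s.
Transfer-orbit speed at r₂: v_a = √[μ(2/r₂ − 1/a_t)] = 2.53266 km/s.
Second burn Δv₂ = |v₂ − v_a| = 0.7757 km/s.
Total Δv = Δv₁ + Δv₂ = 1.747 km/s.

Δv = 1747 m/s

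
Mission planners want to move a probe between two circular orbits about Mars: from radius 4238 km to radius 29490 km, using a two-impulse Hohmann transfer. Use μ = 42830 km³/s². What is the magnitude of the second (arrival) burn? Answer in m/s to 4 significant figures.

Δv₂ = 601.0 m/s

The Hohmann ellipse has a_t = (r₁ + r₂)/2 = 16864 km.
Circular speed at r = 29490 km: v_c = √(μ/r) = 1.2051 km/s.
Transfer-orbit speed at the same r (vis-viva, a = a_t): v_t = √[μ(2/r − 1/a_t)] = 0.60414 km/s.
Δv₂ = |v_t − v_c| = |0.60414 − 1.2051| = 0.6010 km/s.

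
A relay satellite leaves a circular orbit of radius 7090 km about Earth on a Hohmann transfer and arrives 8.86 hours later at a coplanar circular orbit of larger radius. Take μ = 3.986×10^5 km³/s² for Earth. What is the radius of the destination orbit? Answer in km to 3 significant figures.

r₂ = 61900 km

Transfer time t = 8.86 hours = 31896 s, and t = π√(a_t³/μ).
So a_t = (μ t²/π²)^(1/3) = (3.986×10^5 × (31896)² / π²)^(1/3) = 34507 km.
Since a_t = (r₁ + r₂)/2, r₂ = 2a_t − r₁ = 2×34507 − 7090 = 61924 km.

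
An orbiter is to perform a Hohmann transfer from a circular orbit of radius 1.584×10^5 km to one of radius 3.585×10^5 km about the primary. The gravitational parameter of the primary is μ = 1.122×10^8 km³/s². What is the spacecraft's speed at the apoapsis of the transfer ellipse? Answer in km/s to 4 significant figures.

v = 13.85 km/s

Transfer-ellipse semi-major axis a_t = (r₁ + r₂)/2 = (1.584×10^5 + 3.585×10^5)/2 = 2.5845×10^5 km.
The apoapsis of the transfer ellipse is at r = 3.585×10^5 km.
From the vis-viva equation, v = √[μ(2/r − 1/a_t)] = 13.85 km/s.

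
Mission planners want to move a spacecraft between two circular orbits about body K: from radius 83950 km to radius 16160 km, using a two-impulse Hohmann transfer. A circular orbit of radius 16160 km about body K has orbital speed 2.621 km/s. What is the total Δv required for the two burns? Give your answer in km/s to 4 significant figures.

From the circular-orbit relation v² = μ/r at r = 16160 km: μ = v²r = (2.621)² × 16160 = 1.11013×10^5 km³/s².
Transfer-ellipse semi-major axis a_t = (r₁ + r₂)/2 = (83950 + 16160)/2 = 50055 km.
Circular speed at r₁: v₁ = √(μ/r₁) = √(1.11013×10^5/83950) = 1.150 km/s.
Transfer-orbit speed at r₁ (v² = μ(2/r − 1/a)): v_a = √[μ(2/r₁ − 1/a_t)] = 0.6534 km/s.
First burn Δv₁ = |v_a − v₁| = 0.4966 km/s.
Circular speed at r₂: v₂ = √(μ/r₂) = 2.6210 km/s.
Transfer-orbit speed at r₂: v_p = √[μ(2/r₂ − 1/a_t)] = 3.3943 km/s.
Second burn Δv₂ = |v₂ − v_p| = 0.7733 km/s.
Δv = Δv₁ + Δv₂ = 0.4966 + 0.7733 = 1.270 km/s.

Δv = 1.270 km/s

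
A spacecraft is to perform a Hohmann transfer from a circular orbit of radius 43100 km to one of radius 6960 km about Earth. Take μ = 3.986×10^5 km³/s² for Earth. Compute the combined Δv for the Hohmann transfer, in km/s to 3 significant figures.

The Hohmann ellipse has a_t = (r₁ + r₂)/2 = 25030 km.
At r₁ the circular-orbit speed is v₁ = √(μ/r₁) = 3.041 km/s.
On the transfer ellipse at r₁, vis-viva gives v_a = √[μ(2/r₁ − 1/a_t)] = 1.604 km/s.
First burn Δv₁ = |v_a − v₁| = 1.437 km/s.
Circular speed at r₂: v₂ = √(μ/r₂) = 7.568 km/s.
Transfer-orbit speed at r₂: v_p = √[μ(2/r₂ − 1/a_t)] = 9.931 km/s.
Second burn Δv₂ = |v₂ − v_p| = 2.363 km/s.
Total Δv = Δv₁ + Δv₂ = 3.800 km/s.

Δv = 3.80 km/s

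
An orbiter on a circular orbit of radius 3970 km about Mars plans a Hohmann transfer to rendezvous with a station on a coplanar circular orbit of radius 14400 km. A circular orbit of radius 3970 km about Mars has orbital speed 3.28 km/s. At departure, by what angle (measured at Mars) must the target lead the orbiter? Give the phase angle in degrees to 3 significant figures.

φ = 88.3°

From the circular-orbit relation v² = μ/r at r = 3970 km: μ = v²r = (3.28)² × 3970 = 42710.8 km³/s².
Semi-major axis of the transfer orbit: a_t = (3970 + 14400)/2 = 9185 km.
The half-period of the transfer ellipse is t = π√(a_t³/μ) = 13381 s.
The target's mean motion on its circular orbit is ω₂ = √(μ/r₂³) = 1.1960×10^-4 rad/s.
Angle swept by the target during transfer: ω₂·t = 1.6004 rad = 91.70°.
Arrival is 180° from departure on the ellipse, so φ = 180° − 91.70° = 88.3°.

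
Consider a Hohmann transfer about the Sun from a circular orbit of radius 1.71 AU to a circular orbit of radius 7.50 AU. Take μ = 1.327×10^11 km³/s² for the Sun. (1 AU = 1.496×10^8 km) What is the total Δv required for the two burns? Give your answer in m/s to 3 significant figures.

Δv = 10500 m/s

In km: r₁ = 1.71 × 1.496×10^8 = 2.55816×10^8 km; r₂ = 7.50 × 1.496×10^8 = 1.122×10^9 km.
The Hohmann ellipse has a_t = (r₁ + r₂)/2 = 6.88908×10^8 km.
At r₁ the circular-orbit speed is v₁ = √(μ/r₁) = 22.78 km/s.
Transfer-orbit speed at r₁ (v² = μ(2/r − 1/a)): v_p = √[μ(2/r₁ − 1/a_t)] = 29.07 km/s.
First burn Δv₁ = |v_p − v₁| = 6.290 km/s.
Circular speed at r₂: v₂ = √(μ/r₂) = 10.875 km/s.
Transfer-orbit speed at r₂: v_a = √[μ(2/r₂ − 1/a_t)] = 6.6271 km/s.
Second burn Δv₂ = |v₂ − v_a| = 4.248 km/s.
Total Δv = Δv₁ + Δv₂ = 10.54 km/s.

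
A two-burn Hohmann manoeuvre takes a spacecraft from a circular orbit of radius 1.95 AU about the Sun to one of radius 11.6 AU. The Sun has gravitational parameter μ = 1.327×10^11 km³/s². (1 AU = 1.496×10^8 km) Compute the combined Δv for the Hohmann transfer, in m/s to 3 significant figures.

Δv = 10600 m/s

In km: r₁ = 1.95 × 1.496×10^8 = 2.9172×10^8 km; r₂ = 11.6 × 1.496×10^8 = 1.73536×10^9 km.
Transfer-ellipse semi-major axis a_t = (r₁ + r₂)/2 = (2.9172×10^8 + 1.73536×10^9)/2 = 1.01354×10^9 km.
At r₁ the circular-orbit speed is v₁ = √(μ/r₁) = 21.33 km/s.
Transfer-orbit speed at r₁ (v² = μ(2/r − 1/a)): v_p = √[μ(2/r₁ − 1/a_t)] = 27.91 km/s.
First burn Δv₁ = |v_p − v₁| = 6.580 km/s.
At r₂, v₂ = √(μ/r₂) = 8.7446 km/s.
Transfer-orbit speed at r₂: v_a = √[μ(2/r₂ − 1/a_t)] = 4.6914 km/s.
Second burn Δv₂ = |v₂ − v_a| = 4.053 km/s.
Total Δv = Δv₁ + Δv₂ = 10.63 km/s.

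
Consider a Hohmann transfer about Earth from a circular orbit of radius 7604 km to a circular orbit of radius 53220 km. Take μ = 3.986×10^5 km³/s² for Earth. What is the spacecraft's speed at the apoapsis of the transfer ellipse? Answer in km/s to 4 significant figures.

Semi-major axis of the transfer orbit: a_t = (7604 + 53220)/2 = 30412 km.
The apoapsis of the transfer ellipse is at r = 53220 km.
Applying v² = μ(2/r − 1/a_t): v = 1.368 km/s.

v = 1.368 km/s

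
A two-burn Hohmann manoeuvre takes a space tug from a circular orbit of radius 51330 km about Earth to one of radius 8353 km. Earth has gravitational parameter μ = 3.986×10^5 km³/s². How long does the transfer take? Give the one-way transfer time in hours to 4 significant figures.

t = 7.125 hours

The Hohmann ellipse has a_t = (r₁ + r₂)/2 = 29841.5 km.
By Kepler's third law the transfer-orbit period is T = 2π√(a_t³/μ), so t = T/2 = 25650 s.
Converting: 25650 s ÷ 3600 s/hour = 7.125 hours.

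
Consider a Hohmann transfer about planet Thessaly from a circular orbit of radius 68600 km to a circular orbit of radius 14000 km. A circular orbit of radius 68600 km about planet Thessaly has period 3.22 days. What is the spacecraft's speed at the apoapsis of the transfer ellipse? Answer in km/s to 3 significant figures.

From Kepler's third law T² = 4π²r³/μ at r = 68600 km, T = 3.22 days = 3.22 × 86400 s = 2.78208×10^5 s: μ = 4π²r³/T² = 1.64662×10^5 km³/s².
Semi-major axis of the transfer orbit: a_t = (68600 + 14000)/2 = 41300 km.
At apoapsis, r = 68600 km.
Applying v² = μ(2/r − 1/a_t): v = 0.9020 km/s.

v = 0.902 km/s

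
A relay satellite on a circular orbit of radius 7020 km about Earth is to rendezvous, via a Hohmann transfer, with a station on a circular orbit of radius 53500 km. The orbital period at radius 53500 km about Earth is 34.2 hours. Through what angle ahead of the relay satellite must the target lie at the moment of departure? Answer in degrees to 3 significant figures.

From Kepler's third law T² = 4π²r³/μ at r = 53500 km, T = 34.2 hours = 34.2 × 3600 s = 1.2312×10^5 s: μ = 4π²r³/T² = 3.98808×10^5 km³/s².
Semi-major axis of the transfer orbit: a_t = (7020 + 53500)/2 = 30260 km.
The half-period of the transfer ellipse is t = π√(a_t³/μ) = 26186 s.
Target angular speed ω₂ = √(μ/r₂³) = 5.1033×10^-5 rad/s.
Angle swept by the target during transfer: ω₂·t = 1.3364 rad = 76.57°.
The relay satellite traverses 180° on the transfer ellipse, so the target must lead by 180° − 76.57° = 103°.

φ = 103°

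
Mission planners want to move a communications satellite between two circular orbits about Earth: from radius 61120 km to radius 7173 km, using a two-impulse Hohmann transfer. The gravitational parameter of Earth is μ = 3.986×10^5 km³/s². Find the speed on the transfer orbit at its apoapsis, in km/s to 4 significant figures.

v = 1.170 km/s

Transfer-ellipse semi-major axis a_t = (r₁ + r₂)/2 = (61120 + 7173)/2 = 34146.5 km.
At apoapsis, r = 61120 km.
From the vis-viva equation, v = √[μ(2/r − 1/a_t)] = 1.170 km/s.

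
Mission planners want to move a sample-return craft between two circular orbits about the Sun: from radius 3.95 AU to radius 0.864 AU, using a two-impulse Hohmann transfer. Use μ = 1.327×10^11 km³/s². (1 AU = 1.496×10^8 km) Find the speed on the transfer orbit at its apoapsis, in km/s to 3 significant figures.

In km: r₁ = 3.95 × 1.496×10^8 = 5.9092×10^8 km; r₂ = 0.864 × 1.496×10^8 = 1.292544×10^8 km.
Semi-major axis of the transfer orbit: a_t = (5.9092×10^8 + 1.292544×10^8)/2 = 3.600872×10^8 km.
At apoapsis, r = 5.9092×10^8 km.
Vis-viva: v = √[μ(2/r − 1/a_t)] = √[1.327×10^11 × (2/5.9092×10^8 − 1/3.600872×10^8)] = 8.978 km/s.

v = 8.98 km/s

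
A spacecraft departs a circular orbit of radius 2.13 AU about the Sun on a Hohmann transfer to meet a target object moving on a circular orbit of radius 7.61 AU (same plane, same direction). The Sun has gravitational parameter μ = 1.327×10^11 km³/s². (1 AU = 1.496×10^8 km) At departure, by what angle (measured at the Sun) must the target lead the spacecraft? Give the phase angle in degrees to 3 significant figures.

In km: r₁ = 2.13 × 1.496×10^8 = 3.18648×10^8 km; r₂ = 7.61 × 1.496×10^8 = 1.138456×10^9 km.
Semi-major axis of the transfer orbit: a_t = (3.18648×10^8 + 1.138456×10^9)/2 = 7.28552×10^8 km.
The half-period of the transfer ellipse is t = π√(a_t³/μ) = 1.696×10^8 s.
The target's mean motion on its circular orbit is ω₂ = √(μ/r₂³) = 9.483×10^-9 rad/s.
Angle swept by the target during transfer: ω₂·t = 1.6083 rad = 92.149°.
Arrival is 180° from departure on the ellipse, so φ = 180° − 92.149° = 87.9°.

φ = 87.9°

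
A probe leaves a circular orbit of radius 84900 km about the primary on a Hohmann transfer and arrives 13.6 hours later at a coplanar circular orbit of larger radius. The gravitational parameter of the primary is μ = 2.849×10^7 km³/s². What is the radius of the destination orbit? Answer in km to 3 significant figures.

Transfer time t = 13.6 hours = 48960 s, and t = π√(a_t³/μ).
So a_t = (μ t²/π²)^(1/3) = (2.849×10^7 × (48960)² / π²)^(1/3) = 1.9056×10^5 km.
Since a_t = (r₁ + r₂)/2, r₂ = 2a_t − r₁ = 2×1.9056×10^5 − 84900 = 2.9622×10^5 km.

r₂ = 2.96×10^5 km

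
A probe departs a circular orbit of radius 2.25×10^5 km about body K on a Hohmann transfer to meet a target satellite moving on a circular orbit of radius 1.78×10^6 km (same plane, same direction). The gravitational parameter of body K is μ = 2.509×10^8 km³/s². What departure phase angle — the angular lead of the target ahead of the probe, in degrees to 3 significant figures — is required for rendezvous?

Transfer-ellipse semi-major axis a_t = (r₁ + r₂)/2 = (2.250×10^5 + 1.780×10^6)/2 = 1.0025×10^6 km.
The half-period of the transfer ellipse is t = π√(a_t³/μ) = 1.9908×10^5 s.
The target's mean motion on its circular orbit is ω₂ = √(μ/r₂³) = 6.6699×10^-6 rad/s.
Angle swept by the target during transfer: ω₂·t = 1.3278 rad = 76.08°.
Arrival is 180° from departure on the ellipse, so φ = 180° − 76.08° = 104°.

φ = 104°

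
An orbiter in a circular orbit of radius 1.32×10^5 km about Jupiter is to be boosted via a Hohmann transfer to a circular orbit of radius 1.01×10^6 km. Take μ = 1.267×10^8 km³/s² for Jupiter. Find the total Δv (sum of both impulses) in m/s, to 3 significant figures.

The Hohmann ellipse has a_t = (r₁ + r₂)/2 = 5.710×10^5 km.
Circular speed at r₁: v₁ = √(μ/r₁) = √(1.267×10^8/1.320×10^5) = 30.981 km/s.
Transfer-orbit speed at r₁ (v² = μ(2/r − 1/a)): v_p = √[μ(2/r₁ − 1/a_t)] = 41.204 km/s.
First burn Δv₁ = |v_p − v₁| = 10.223 km/s.
At r₂, v₂ = √(μ/r₂) = 11.2002 km/s.
Transfer-orbit speed at r₂: v_a = √[μ(2/r₂ − 1/a_t)] = 5.38513 km/s.
Second burn Δv₂ = |v₂ − v_a| = 5.8151 km/s.
Total Δv = Δv₁ + Δv₂ = 16.04 km/s.

Δv = 16000 m/s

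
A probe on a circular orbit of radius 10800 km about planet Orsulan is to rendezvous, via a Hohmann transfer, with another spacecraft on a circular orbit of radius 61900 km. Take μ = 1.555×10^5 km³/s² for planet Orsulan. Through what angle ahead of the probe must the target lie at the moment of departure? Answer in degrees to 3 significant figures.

φ = 99.0°

The Hohmann ellipse has a_t = (r₁ + r₂)/2 = 36350 km.
The half-period of the transfer ellipse is t = π√(a_t³/μ) = 55213 s.
The target's mean motion on its circular orbit is ω₂ = √(μ/r₂³) = 2.5605×10^-5 rad/s.
Angle swept by the target during transfer: ω₂·t = 1.4137 rad = 81.00°.
The probe traverses 180° on the transfer ellipse, so the target must lead by 180° − 81.00° = 99.0°.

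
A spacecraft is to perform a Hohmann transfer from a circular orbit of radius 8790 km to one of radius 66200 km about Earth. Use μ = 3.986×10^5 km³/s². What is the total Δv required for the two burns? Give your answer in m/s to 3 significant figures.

Transfer-ellipse semi-major axis a_t = (r₁ + r₂)/2 = (8790 + 66200)/2 = 37495 km.
At r₁ the circular-orbit speed is v₁ = √(μ/r₁) = 6.734 km/s.
On the transfer ellipse at r₁, vis-viva gives v_p = √[μ(2/r₁ − 1/a_t)] = 8.948 km/s.
First burn Δv₁ = |v_p − v₁| = 2.214 km/s.
Circular speed at r₂: v₂ = √(μ/r₂) = 2.454 km/s.
Transfer-orbit speed at r₂: v_a = √[μ(2/r₂ − 1/a_t)] = 1.188 km/s.
Second burn Δv₂ = |v₂ − v_a| = 1.266 km/s.
Total Δv = Δv₁ + Δv₂ = 3.480 km/s.

Δv = 3480 m/s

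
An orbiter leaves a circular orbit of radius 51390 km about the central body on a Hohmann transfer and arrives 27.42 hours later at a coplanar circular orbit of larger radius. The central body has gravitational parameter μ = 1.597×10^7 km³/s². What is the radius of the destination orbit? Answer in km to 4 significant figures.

Transfer time t = 27.42 hours = 98712 s, and t = π√(a_t³/μ).
So a_t = (μ t²/π²)^(1/3) = (1.597×10^7 × (98712)² / π²)^(1/3) = 2.5075×10^5 km.
Since a_t = (r₁ + r₂)/2, r₂ = 2a_t − r₁ = 2×2.5075×10^5 − 51390 = 4.5011×10^5 km.

r₂ = 4.501×10^5 km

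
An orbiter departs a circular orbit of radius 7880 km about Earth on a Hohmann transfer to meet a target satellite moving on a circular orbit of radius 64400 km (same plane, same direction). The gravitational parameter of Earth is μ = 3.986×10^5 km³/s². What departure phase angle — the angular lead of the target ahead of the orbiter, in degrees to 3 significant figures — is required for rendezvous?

Semi-major axis of the transfer orbit: a_t = (7880 + 64400)/2 = 36140 km.
The half-period of the transfer ellipse is t = π√(a_t³/μ) = 34187 s.
Target angular speed ω₂ = √(μ/r₂³) = 3.8631×10^-5 rad/s.
Angle swept by the target during transfer: ω₂·t = 1.3207 rad = 75.67°.
Arrival is 180° from departure on the ellipse, so φ = 180° − 75.67° = 104°.

φ = 104°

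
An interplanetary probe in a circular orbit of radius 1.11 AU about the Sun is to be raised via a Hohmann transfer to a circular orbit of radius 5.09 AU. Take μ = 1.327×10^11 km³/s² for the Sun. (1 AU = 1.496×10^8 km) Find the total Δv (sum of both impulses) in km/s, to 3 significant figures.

In km: r₁ = 1.11 × 1.496×10^8 = 1.66056×10^8 km; r₂ = 5.09 × 1.496×10^8 = 7.61464×10^8 km.
Semi-major axis of the transfer orbit: a_t = (1.66056×10^8 + 7.61464×10^8)/2 = 4.6376×10^8 km.
Circular speed at r₁: v₁ = √(μ/r₁) = √(1.327×10^11/1.66056×10^8) = 28.269 km/s.
On the transfer ellipse at r₁, v² = μ(2/r − 1/a) gives v_p = √[μ(2/r₁ − 1/a_t)] = 36.223 km/s.
First burn Δv₁ = |v_p − v₁| = 7.954 km/s.
At r₂, v₂ = √(μ/r₂) = 13.201 km/s.
Transfer-orbit speed at r₂: v_a = √[μ(2/r₂ − 1/a_t)] = 7.8994 km/s.
Second burn Δv₂ = |v₂ − v_a| = 5.302 km/s.
Total Δv = Δv₁ + Δv₂ = 13.26 km/s.

Δv = 13.3 km/s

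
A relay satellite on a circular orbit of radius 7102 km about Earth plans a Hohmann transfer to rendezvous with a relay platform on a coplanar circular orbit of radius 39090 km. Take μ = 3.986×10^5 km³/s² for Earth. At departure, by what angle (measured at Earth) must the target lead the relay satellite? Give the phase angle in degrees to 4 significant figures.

The Hohmann ellipse has a_t = (r₁ + r₂)/2 = 23096 km.
The half-period of the transfer ellipse is t = π√(a_t³/μ) = 17466 s.
The target's mean motion on its circular orbit is ω₂ = √(μ/r₂³) = 8.1690×10^-5 rad/s.
Angle swept by the target during transfer: ω₂·t = 1.4268 rad = 81.75°.
Arrival is 180° from departure on the ellipse, so φ = 180° − 81.75° = 98.25°.

φ = 98.25°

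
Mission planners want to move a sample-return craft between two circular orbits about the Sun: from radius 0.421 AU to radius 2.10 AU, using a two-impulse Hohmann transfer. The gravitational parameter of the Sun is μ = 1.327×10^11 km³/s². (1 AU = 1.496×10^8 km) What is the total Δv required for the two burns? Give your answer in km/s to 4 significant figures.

Δv = 22.02 km/s

In km: r₁ = 0.421 × 1.496×10^8 = 6.29816×10^7 km; r₂ = 2.10 × 1.496×10^8 = 3.1416×10^8 km.
The Hohmann ellipse has a_t = (r₁ + r₂)/2 = 1.885708×10^8 km.
Circular speed at r₁: v₁ = √(μ/r₁) = √(1.327×10^11/6.29816×10^7) = 45.902 km/s.
Transfer-orbit speed at r₁ (vis-viva equation): v_p = √[μ(2/r₁ − 1/a_t)] = 59.247 km/s.
First burn Δv₁ = |v_p − v₁| = 13.345 km/s.
Circular speed at r₂: v₂ = √(μ/r₂) = 20.5523 km/s.
Transfer-orbit speed at r₂: v_a = √[μ(2/r₂ − 1/a_t)] = 11.8776 km/s.
Second burn Δv₂ = |v₂ − v_a| = 8.6747 km/s.
Δv = Δv₁ + Δv₂ = 13.345 + 8.6747 = 22.02 km/s.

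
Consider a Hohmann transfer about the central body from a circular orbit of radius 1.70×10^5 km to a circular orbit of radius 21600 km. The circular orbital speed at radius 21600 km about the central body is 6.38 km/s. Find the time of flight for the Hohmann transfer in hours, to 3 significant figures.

t = 27.6 hours

From the circular-orbit relation v² = μ/r at r = 21600 km: μ = v²r = (6.38)² × 21600 = 8.79215×10^5 km³/s².
Transfer-ellipse semi-major axis a_t = (r₁ + r₂)/2 = (1.700×10^5 + 21600)/2 = 95800 km.
By Kepler's third law the transfer-orbit period is T = 2π√(a_t³/μ), so t = T/2 = 99350 s.
Converting: 99350 s ÷ 3600 s/hour = 27.6 hours.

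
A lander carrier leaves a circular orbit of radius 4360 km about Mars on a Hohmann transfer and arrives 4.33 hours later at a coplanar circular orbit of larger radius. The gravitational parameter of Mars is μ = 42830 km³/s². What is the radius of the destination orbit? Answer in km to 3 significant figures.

r₂ = 16000 km

Transfer time t = 4.33 hours = 15588 s, and t = π√(a_t³/μ).
So a_t = (μ t²/π²)^(1/3) = (42830 × (15588)² / π²)^(1/3) = 10178 km.
Since a_t = (r₁ + r₂)/2, r₂ = 2a_t − r₁ = 2×10178 − 4360 = 15996 km.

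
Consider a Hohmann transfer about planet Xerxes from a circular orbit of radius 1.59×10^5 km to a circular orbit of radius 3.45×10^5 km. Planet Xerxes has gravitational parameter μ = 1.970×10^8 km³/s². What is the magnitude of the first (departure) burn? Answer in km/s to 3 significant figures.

The Hohmann ellipse has a_t = (r₁ + r₂)/2 = 2.520×10^5 km.
On the circular orbit at r = 1.590×10^5 km, v_c = √(μ/r) = 35.199 km/s.
Transfer-orbit speed at the same r (vis-viva, a = a_t): v_t = √[μ(2/r − 1/a_t)] = 41.185 km/s.
Δv₁ = |v_t − v_c| = |41.185 − 35.199| = 5.986 km/s.

Δv₁ = 5.99 km/s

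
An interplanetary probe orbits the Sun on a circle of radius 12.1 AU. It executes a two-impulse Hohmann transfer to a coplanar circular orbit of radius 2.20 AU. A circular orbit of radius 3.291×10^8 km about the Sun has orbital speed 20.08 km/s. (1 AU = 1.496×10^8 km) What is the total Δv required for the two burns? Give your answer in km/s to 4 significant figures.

Δv = 9.854 km/s

From the circular-orbit relation v² = μ/r at r = 3.291×10^8 km: μ = v²r = (20.08)² × 3.291×10^8 = 1.32695×10^11 km³/s².
In km: r₁ = 12.1 × 1.496×10^8 = 1.81016×10^9 km; r₂ = 2.20 × 1.496×10^8 = 3.2912×10^8 km.
The Hohmann ellipse has a_t = (r₁ + r₂)/2 = 1.06964×10^9 km.
At r₁ the circular-orbit speed is v₁ = √(μ/r₁) = 8.5619 km/s.
Transfer-orbit speed at r₁ (vis-viva): v_a = √[μ(2/r₁ − 1/a_t)] = 4.7493 km/s.
First burn Δv₁ = |v_a − v₁| = 3.8126 km/s.
Circular speed at r₂: v₂ = √(μ/r₂) = 20.0794 km/s.
Transfer-orbit speed at r₂: v_p = √[μ(2/r₂ − 1/a_t)] = 26.1210 km/s.
Second burn Δv₂ = |v₂ − v_p| = 6.0416 km/s.
Δv = Δv₁ + Δv₂ = 3.8126 + 6.0416 = 9.854 km/s.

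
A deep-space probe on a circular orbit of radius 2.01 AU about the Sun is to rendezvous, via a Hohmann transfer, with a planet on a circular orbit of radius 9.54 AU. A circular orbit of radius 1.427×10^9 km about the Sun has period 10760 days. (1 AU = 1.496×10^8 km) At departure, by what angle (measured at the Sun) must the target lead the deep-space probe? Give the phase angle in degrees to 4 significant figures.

φ = 95.22°

From Kepler's third law T² = 4π²r³/μ at r = 1.427×10^9 km, T = 10760 days = 10760 × 86400 s = 9.29664×10^8 s: μ = 4π²r³/T² = 1.32733×10^11 km³/s².
In km: r₁ = 2.01 × 1.496×10^8 = 3.00696×10^8 km; r₂ = 9.54 × 1.496×10^8 = 1.427184×10^9 km.
Transfer-ellipse semi-major axis a_t = (r₁ + r₂)/2 = (3.00696×10^8 + 1.427184×10^9)/2 = 8.6394×10^8 km.
The half-period of the transfer ellipse is t = π√(a_t³/μ) = 2.18970×10^8 s.
The target's mean motion on its circular orbit is ω₂ = √(μ/r₂³) = 6.75725×10^-9 rad/s.
Angle swept by the target during transfer: ω₂·t = 1.47964 rad = 84.78°.
The deep-space probe traverses 180° on the transfer ellipse, so the target must lead by 180° − 84.78° = 95.22°.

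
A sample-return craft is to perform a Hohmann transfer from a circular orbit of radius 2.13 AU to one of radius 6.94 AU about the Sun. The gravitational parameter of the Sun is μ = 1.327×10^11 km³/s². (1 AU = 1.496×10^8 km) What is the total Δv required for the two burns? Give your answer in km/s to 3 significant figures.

Δv = 8.40 km/s

In km: r₁ = 2.13 × 1.496×10^8 = 3.18648×10^8 km; r₂ = 6.94 × 1.496×10^8 = 1.038224×10^9 km.
Semi-major axis of the transfer orbit: a_t = (3.18648×10^8 + 1.038224×10^9)/2 = 6.78436×10^8 km.
Circular speed at r₁: v₁ = √(μ/r₁) = √(1.327×10^11/3.18648×10^8) = 20.407 km/s.
On the transfer ellipse at r₁, v² = μ(2/r − 1/a) gives v_p = √[μ(2/r₁ − 1/a_t)] = 25.245 km/s.
First burn Δv₁ = |v_p − v₁| = 4.838 km/s.
Circular speed at r₂: v₂ = √(μ/r₂) = 11.3055 km/s.
Transfer-orbit speed at r₂: v_a = √[μ(2/r₂ − 1/a_t)] = 7.74803 km/s.
Second burn Δv₂ = |v₂ − v_a| = 3.557 km/s.
Δv = Δv₁ + Δv₂ = 4.838 + 3.557 = 8.395 km/s.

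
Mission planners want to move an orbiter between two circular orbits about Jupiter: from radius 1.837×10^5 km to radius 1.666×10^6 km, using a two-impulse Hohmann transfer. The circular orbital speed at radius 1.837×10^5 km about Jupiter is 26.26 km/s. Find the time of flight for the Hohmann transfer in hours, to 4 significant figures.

t = 68.96 hours

From the circular-orbit relation v² = μ/r at r = 1.837×10^5 km: μ = v²r = (26.26)² × 1.837×10^5 = 1.26677×10^8 km³/s².
Semi-major axis of the transfer orbit: a_t = (1.837×10^5 + 1.666×10^6)/2 = 9.2485×10^5 km.
Half the transfer-orbit period gives t = π√(a_t³/μ) = 2.4826×10^5 s.
Converting: 2.4826×10^5 s ÷ 3600 s/hour = 68.96 hours.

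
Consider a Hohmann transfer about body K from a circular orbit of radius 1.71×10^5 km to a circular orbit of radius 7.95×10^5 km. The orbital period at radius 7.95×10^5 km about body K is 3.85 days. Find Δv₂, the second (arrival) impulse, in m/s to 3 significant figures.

From Kepler's third law T² = 4π²r³/μ at r = 7.95×10^5 km, T = 3.85 days = 3.85 × 86400 s = 3.3264×10^5 s: μ = 4π²r³/T² = 1.79272×10^8 km³/s².
Semi-major axis of the transfer orbit: a_t = (1.710×10^5 + 7.950×10^5)/2 = 4.830×10^5 km.
On the circular orbit at r = 7.950×10^5 km, v_c = √(μ/r) = 15.017 km/s.
Vis-viva on the transfer ellipse at r = 7.950×10^5 km gives v_t = √[μ(2/r − 1/a_t)] = 8.9351 km/s.
Δv₂ = |v_t − v_c| = |8.9351 − 15.017| = 6.082 km/s.

Δv₂ = 6080 m/s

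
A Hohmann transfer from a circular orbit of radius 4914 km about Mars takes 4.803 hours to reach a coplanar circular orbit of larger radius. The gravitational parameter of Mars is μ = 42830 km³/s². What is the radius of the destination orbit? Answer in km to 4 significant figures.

r₂ = 16900 km

Transfer time t = 4.803 hours = 17290.8 s, and t = π√(a_t³/μ).
So a_t = (μ t²/π²)^(1/3) = (42830 × (17290.8)² / π²)^(1/3) = 10907 km.
Since a_t = (r₁ + r₂)/2, r₂ = 2a_t − r₁ = 2×10907 − 4914 = 16900 km.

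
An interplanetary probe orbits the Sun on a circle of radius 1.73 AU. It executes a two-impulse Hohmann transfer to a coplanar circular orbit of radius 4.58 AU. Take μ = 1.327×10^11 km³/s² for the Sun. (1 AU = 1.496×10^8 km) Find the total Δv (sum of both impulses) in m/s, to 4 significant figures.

In km: r₁ = 1.73 × 1.496×10^8 = 2.58808×10^8 km; r₂ = 4.58 × 1.496×10^8 = 6.85168×10^8 km.
Transfer-ellipse semi-major axis a_t = (r₁ + r₂)/2 = (2.58808×10^8 + 6.85168×10^8)/2 = 4.71988×10^8 km.
At r₁ the circular-orbit speed is v₁ = √(μ/r₁) = 22.64366 km/s.
On the transfer ellipse at r₁, vis-viva equation gives v_p = √[μ(2/r₁ − 1/a_t)] = 27.28222 km/s.
First burn Δv₁ = |v_p − v₁| = 4.639 km/s.
At r₂, v₂ = √(μ/r₂) = 13.9167 km/s.
Transfer-orbit speed at r₂: v_a = √[μ(2/r₂ − 1/a_t)] = 10.3053 km/s.
Second burn Δv₂ = |v₂ − v_a| = 3.611 km/s.
Δv = Δv₁ + Δv₂ = 4.639 + 3.611 = 8.250 km/s.

Δv = 8250 m/s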